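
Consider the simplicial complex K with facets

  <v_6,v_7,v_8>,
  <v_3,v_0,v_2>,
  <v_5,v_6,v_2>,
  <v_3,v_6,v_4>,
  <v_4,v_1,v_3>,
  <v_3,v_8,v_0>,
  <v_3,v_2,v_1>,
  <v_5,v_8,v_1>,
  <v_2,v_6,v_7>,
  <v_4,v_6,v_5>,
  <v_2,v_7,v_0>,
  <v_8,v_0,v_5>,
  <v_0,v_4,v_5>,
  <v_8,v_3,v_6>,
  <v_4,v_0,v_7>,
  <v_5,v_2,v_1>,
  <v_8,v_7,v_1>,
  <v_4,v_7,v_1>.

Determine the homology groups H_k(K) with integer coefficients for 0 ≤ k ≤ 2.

We work with the vertex ordering v_0 < v_1 < v_2 < v_3 < v_4 < v_5 < v_6 < v_7 < v_8. The simplices of K, each written with vertices in increasing order, are:

  0-simplices (9): [v_0], [v_1], [v_2], [v_3], [v_4], [v_5], [v_6], [v_7], [v_8]
  1-simplices (27): (27 of them)
  2-simplices (18): (18 of them)

so the chain groups are C_0 ≅ Z^9, C_1 ≅ Z^27, C_2 ≅ Z^18.

Boundary ∂_1: C_1 → C_0 maps an edge to its endpoints' difference, ∂[p,q] = q − p. For instance
  ∂[v_0,v_8] = [v_8] − [v_0].
The resulting 9×27 matrix has rank 8, and its Smith normal form has invariant factors (1,1,1,1,1,1,1,1).

Boundary ∂_2: C_2 → C_1 sends each 2-simplex [p,q,r] to [q,r] − [p,r] + [p,q]. For instance
  ∂[v_1,v_2,v_3] = [v_2,v_3] − [v_1,v_3] + [v_1,v_2],
  ∂[v_1,v_5,v_8] = [v_5,v_8] − [v_1,v_8] + [v_1,v_5].
This gives a 27×18 integer matrix of rank 17; reducing to Smith normal form yields diagonal entries (1,1,1,1,1,1,1,1,1,1,1,1,1,1,1,1,1).

Now H_k = ker ∂_k / im ∂_{k+1}, so:

  H_0: rank C_0 − rank ∂_1 = 9 − 8 = 1, and the invariant factors of ∂_1 are all 1, so H_0 ≅ Z.
  H_1: rank ker ∂_1 − rank ∂_2 = (27 − 8) − 17 = 2, and the invariant factors of ∂_2 are all 1, so H_1 ≅ Z^2.
  H_2: rank ker ∂_2 − rank ∂_3 = (18 − 17) − 0 = 1, and there is no ∂_3, so H_2 ≅ Z.

H_0 ≅ Z,  H_1 ≅ Z^2,  H_2 ≅ Z.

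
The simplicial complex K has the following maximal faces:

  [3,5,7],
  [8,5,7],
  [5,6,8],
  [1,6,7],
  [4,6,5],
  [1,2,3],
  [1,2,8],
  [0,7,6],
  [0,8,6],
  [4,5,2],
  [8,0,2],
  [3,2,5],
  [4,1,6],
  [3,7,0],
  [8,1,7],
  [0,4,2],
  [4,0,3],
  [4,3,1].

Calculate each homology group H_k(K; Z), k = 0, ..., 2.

K has 9 vertices, 27 edges, 18 triangles.
rank ∂_0 = 0, rank ∂_1 = 8 ⇒ b_0 = 9 − 0 − 8 = 1; all invariant factors of ∂_1 are 1 so no torsion. So H_0 = Z.
rank ∂_1 = 8, rank ∂_2 = 18 ⇒ b_1 = 27 − 8 − 18 = 1; ∂_2 has invariant factor(s) [2] giving torsion. So H_1 = Z ⊕ Z/2.
rank ∂_2 = 18, rank ∂_3 = 0 ⇒ b_2 = 18 − 18 − 0 = 0. So H_2 = 0.

H_0 = Z,  H_1 = Z ⊕ Z/2,  H_2 = 0.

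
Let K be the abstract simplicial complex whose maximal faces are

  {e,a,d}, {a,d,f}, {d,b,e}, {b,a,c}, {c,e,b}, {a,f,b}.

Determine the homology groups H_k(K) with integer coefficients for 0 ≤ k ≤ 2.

Order the vertices as a < b < c < d < e < f. Listing each simplex with vertices in this order, K has dimension 2 with simplices:

  0-simplices (6): a, b, c, d, e, f
  1-simplices (12): ab, ac, ad, ae, af, bc, bd, be, bf, ce, de, df
  2-simplices (6): abc, abf, ade, adf, bce, bde

Hence C_0 ≅ Z^6, C_1 ≅ Z^12, C_2 ≅ Z^6.

∂_1: C_1 → C_0 maps an edge to its endpoints' difference, ∂[p,q] = q − p. For instance
  ∂ae = e − a.
The 6×12 boundary matrix has rank 5 and Smith normal form diag(1,1,1,1,1).

The boundary map ∂_2: C_2 → C_1 acts by ∂[p,q,r] = [q,r] − [p,r] + [p,q]. For instance
  ∂bde = de − be + bd,
  ∂bce = ce − be + bc.
This gives a 12×6 integer matrix of rank 6; reducing to Smith normal form yields diagonal entries (1,1,1,1,1,1).

Now H_k = ker ∂_k / im ∂_{k+1}, so:

  H_0: rank C_0 − rank ∂_1 = 6 − 5 = 1, and the invariant factors of ∂_1 are all 1, so H_0 = Z.
  H_1: rank ker ∂_1 − rank ∂_2 = (12 − 5) − 6 = 1, and the invariant factors of ∂_2 are all 1, so H_1 = Z.
  H_2: rank ker ∂_2 − rank ∂_3 = (6 − 6) − 0 = 0, and there is no ∂_3, so H_2 = 0.

H_0 = Z,  H_1 = Z,  H_2 = 0.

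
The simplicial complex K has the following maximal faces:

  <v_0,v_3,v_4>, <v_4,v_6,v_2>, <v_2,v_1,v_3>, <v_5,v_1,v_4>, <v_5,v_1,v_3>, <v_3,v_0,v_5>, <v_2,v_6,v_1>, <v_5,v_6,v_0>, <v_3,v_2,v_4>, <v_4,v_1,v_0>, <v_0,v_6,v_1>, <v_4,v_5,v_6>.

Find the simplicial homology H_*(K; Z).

Take the total order v_0 < v_1 < v_2 < v_3 < v_4 < v_5 < v_6 on the vertex set. Then K (dimension 2) consists of the simplices:

  0-simplices (7): [v_0], [v_1], [v_2], [v_3], [v_4], [v_5], [v_6]
  1-simplices (18): (18 of them)
  2-simplices (12): (12 of them)

giving chain groups C_0 ≅ Z^7, C_1 ≅ Z^18, C_2 ≅ Z^12.

The boundary map ∂_1: C_1 → C_0 sends each edge [p,q] (with p < q) to q − p.
As a 7×18 matrix over Z this has rank 6, with invariant factors (1,1,1,1,1,1).

The boundary map ∂_2: C_2 → C_1 maps a triangle to the signed sum of its edges. For instance
  ∂[v_4,v_5,v_6] = [v_5,v_6] − [v_4,v_6] + [v_4,v_5],
  ∂[v_1,v_4,v_5] = [v_4,v_5] − [v_1,v_5] + [v_1,v_4].
This gives a 18×12 integer matrix of rank 12; reducing to Smith normal form yields diagonal entries (1,1,1,1,1,1,1,1,1,1,1,2).

From H_k ≅ ker(∂_k) / im(∂_{k+1}) we obtain:

  H_0: rank C_0 − rank ∂_1 = 7 − 6 = 1, and the invariant factors of ∂_1 are all 1, so H_0 ≅ Z.
  H_1: rank ker ∂_1 − rank ∂_2 = (18 − 6) − 12 = 0, and ∂_2 has invariant factor 2 > 1, so H_1 ≅ Z_2.
  H_2: rank ker ∂_2 − rank ∂_3 = (12 − 12) − 0 = 0, and there is no ∂_3, so H_2 ≅ 0.

H_0 ≅ Z,  H_1 ≅ Z_2,  H_2 = 0.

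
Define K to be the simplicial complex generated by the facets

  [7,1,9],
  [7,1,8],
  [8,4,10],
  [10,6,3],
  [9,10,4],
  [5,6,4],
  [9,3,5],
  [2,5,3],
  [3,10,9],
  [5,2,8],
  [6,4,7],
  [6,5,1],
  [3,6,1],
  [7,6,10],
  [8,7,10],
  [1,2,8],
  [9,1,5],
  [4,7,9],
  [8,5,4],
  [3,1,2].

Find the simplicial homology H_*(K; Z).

H_0 ≅ Z,  H_1 ≅ Z ⊕ Z/2,  H_2 = 0.

K has 10 vertices, 30 edges, 20 triangles.
rank ∂_0 = 0, rank ∂_1 = 9 ⇒ b_0 = 10 − 0 − 9 = 1; all invariant factors of ∂_1 are 1 so no torsion. So H_0 = Z.
rank ∂_1 = 9, rank ∂_2 = 20 ⇒ b_1 = 30 − 9 − 20 = 1; ∂_2 has invariant factor(s) [2] giving torsion. So H_1 = Z ⊕ Z/2.
rank ∂_2 = 20, rank ∂_3 = 0 ⇒ b_2 = 20 − 20 − 0 = 0. So H_2 = 0.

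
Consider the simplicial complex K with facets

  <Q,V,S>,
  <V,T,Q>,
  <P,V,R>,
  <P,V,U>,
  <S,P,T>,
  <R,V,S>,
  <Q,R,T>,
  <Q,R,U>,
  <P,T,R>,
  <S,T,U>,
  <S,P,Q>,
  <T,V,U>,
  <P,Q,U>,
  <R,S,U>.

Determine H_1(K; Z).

H_1 ≅ Z^2.

Fix the vertex order P < Q < R < S < T < U < V and write every simplex with vertices in increasing order. Then dim K = 2 and the simplices of K are:

  0-simplices (7): P, Q, R, S, T, U, V
  1-simplices (21): PQ, PR, PS, PT, PU, PV, QR, QS, QT, QU, QV, RS, RT, RU, RV, ST, SU, SV, TU, TV, UV
  2-simplices (14): PQS, PQU, PRT, PRV, PST, PUV, QRT, QRU, QSV, QTV, RSU, RSV, STU, TUV

so the chain groups are C_0 ≅ Z^7, C_1 ≅ Z^21, C_2 ≅ Z^14.

The boundary map ∂_1: C_1 → C_0 is given by ∂[p,q] = [q] − [p]. For instance
  ∂PQ = Q − P.
The resulting 7×21 matrix has rank 6, and its Smith normal form has invariant factors (1,1,1,1,1,1).

The boundary map ∂_2: C_2 → C_1 acts by ∂[p,q,r] = [q,r] − [p,r] + [p,q]. For instance
  ∂QRT = RT − QT + QR,
  ∂QTV = TV − QV + QT.
The resulting 21×14 matrix has rank 13, and its Smith normal form has invariant factors (1,1,1,1,1,1,1,1,1,1,1,1,1).

From H_k ≅ ker(∂_k) / im(∂_{k+1}) we obtain:

  H_1: rank ker ∂_1 − rank ∂_2 = (21 − 6) − 13 = 2, and the invariant factors of ∂_2 are all 1, so H_1 ≅ Z^2.

(K is a triangulation of the torus T^2.)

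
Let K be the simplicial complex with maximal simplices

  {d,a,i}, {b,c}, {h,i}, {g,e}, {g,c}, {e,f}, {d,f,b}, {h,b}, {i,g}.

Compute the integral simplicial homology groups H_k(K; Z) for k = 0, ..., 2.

K has 9 vertices, 13 edges, 2 triangles.
rank ∂_0 = 0, rank ∂_1 = 8 ⇒ b_0 = 9 − 0 − 8 = 1; all invariant factors of ∂_1 are 1 so no torsion. So H_0 ≅ Z.
rank ∂_1 = 8, rank ∂_2 = 2 ⇒ b_1 = 13 − 8 − 2 = 3; all invariant factors of ∂_2 are 1 so no torsion. So H_1 ≅ Z^3.
rank ∂_2 = 2, rank ∂_3 = 0 ⇒ b_2 = 2 − 2 − 0 = 0. So H_2 ≅ 0.

H_0 ≅ Z,  H_1 ≅ Z^3,  H_2 = 0.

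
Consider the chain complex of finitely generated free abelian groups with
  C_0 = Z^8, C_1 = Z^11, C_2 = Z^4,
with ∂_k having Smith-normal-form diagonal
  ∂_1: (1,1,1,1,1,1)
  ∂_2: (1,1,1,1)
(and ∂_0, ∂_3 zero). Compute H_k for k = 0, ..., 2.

H_0: b_0 = 8 − 0 − 6 = 2; torsion from ∂_1 factors > 1: none. So H_0 ≅ Z^2.
H_1: b_1 = 11 − 6 − 4 = 1; torsion from ∂_2 factors > 1: none. So H_1 ≅ Z.
H_2: b_2 = 4 − 4 − 0 = 0; torsion from ∂_3 factors > 1: none. So H_2 ≅ 0.

H_0 ≅ Z^2,  H_1 ≅ Z,  H_2 = 0.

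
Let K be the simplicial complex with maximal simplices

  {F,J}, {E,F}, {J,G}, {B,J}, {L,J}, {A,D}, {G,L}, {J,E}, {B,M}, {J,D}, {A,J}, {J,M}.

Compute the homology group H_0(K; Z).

H_0 ≅ Z.

Fix the vertex order A < B < D < E < F < G < J < L < M and write every simplex with vertices in increasing order. Then dim K = 1 and the simplices of K are:

  0-simplices (9): A, B, D, E, F, G, J, L, M
  1-simplices (12): AD, AJ, BJ, BM, DJ, EF, EJ, FJ, GJ, GL, JL, JM

so the chain groups are C_0 ≅ Z^9, C_1 ≅ Z^12.

∂_1: C_1 → C_0 is given by ∂[p,q] = [q] − [p]. For instance
  ∂DJ = J − D.
The resulting 9×12 matrix has rank 8, and its Smith normal form has invariant factors (1,1,1,1,1,1,1,1).

Reading off H_k = ker ∂_k / im ∂_{k+1}:

  H_0: rank C_0 − rank ∂_1 = 9 − 8 = 1, and the invariant factors of ∂_1 are all 1, so H_0 = Z.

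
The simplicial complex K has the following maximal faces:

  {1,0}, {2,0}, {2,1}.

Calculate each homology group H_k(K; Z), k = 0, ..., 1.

H_0 = Z,  H_1 = Z.

Fix the vertex order 0 < 1 < 2 and write every simplex with vertices in increasing order. Then dim K = 1 and the simplices of K are:

  0-simplices (3): [0], [1], [2]
  1-simplices (3): [0,1], [0,2], [1,2]

giving chain groups C_0 ≅ Z^3, C_1 ≅ Z^3.

The boundary map ∂_1: C_1 → C_0 sends each edge [p,q] (with p < q) to q − p.
This gives a 3×3 integer matrix of rank 2; reducing to Smith normal form yields diagonal entries (1,1).

Computing H_k = (kernel of ∂_k) / (image of ∂_{k+1}):

  H_0: rank C_0 − rank ∂_1 = 3 − 2 = 1, and the invariant factors of ∂_1 are all 1, so H_0 ≅ Z.
  H_1: rank ker ∂_1 − rank ∂_2 = (3 − 2) − 0 = 1, and there is no ∂_2, so H_1 ≅ Z.

As a check, the Euler characteristic is 3 − 3 = 0, which agrees with 1 − 1 = 0.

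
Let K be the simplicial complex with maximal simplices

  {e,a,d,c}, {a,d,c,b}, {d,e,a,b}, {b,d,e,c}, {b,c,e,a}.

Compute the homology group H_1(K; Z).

H_1 = 0.

K has 5 vertices, 10 edges, 10 triangles, 5 3-simplices.
rank ∂_1 = 4, rank ∂_2 = 6 ⇒ b_1 = 10 − 4 − 6 = 0; all invariant factors of ∂_2 are 1 so no torsion. So H_1 ≅ 0.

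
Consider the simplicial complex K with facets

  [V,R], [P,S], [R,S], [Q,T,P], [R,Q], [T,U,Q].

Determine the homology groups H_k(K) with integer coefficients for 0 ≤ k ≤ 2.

K has 7 vertices, 9 edges, 2 triangles.
rank ∂_0 = 0, rank ∂_1 = 6 ⇒ b_0 = 7 − 0 − 6 = 1; all invariant factors of ∂_1 are 1 so no torsion. So H_0 ≅ Z.
rank ∂_1 = 6, rank ∂_2 = 2 ⇒ b_1 = 9 − 6 − 2 = 1; all invariant factors of ∂_2 are 1 so no torsion. So H_1 ≅ Z.
rank ∂_2 = 2, rank ∂_3 = 0 ⇒ b_2 = 2 − 2 − 0 = 0. So H_2 ≅ 0.

H_0 = Z,  H_1 = Z,  H_2 = 0.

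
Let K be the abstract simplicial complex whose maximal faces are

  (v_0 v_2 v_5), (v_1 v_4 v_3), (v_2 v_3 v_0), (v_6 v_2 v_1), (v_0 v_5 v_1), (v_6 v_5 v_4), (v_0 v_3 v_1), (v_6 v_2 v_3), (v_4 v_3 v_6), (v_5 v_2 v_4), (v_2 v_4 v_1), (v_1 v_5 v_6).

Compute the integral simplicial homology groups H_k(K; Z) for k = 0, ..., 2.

H_0 = Z,  H_1 = Z/2,  H_2 = 0.

Order the vertices as v_0 < v_1 < v_2 < v_3 < v_4 < v_5 < v_6. Listing each simplex with vertices in this order, K has dimension 2 with simplices:

  0-simplices (7): [v_0], [v_1], [v_2], [v_3], [v_4], [v_5], [v_6]
  1-simplices (18): (18 of them)
  2-simplices (12): (12 of them)

giving chain groups C_0 ≅ Z^7, C_1 ≅ Z^18, C_2 ≅ Z^12.

Boundary ∂_1: C_1 → C_0 maps an edge to its endpoints' difference, ∂[p,q] = q − p. For instance
  ∂[v_3,v_4] = [v_4] − [v_3].
As a 7×18 matrix over Z this has rank 6, with invariant factors (1,1,1,1,1,1).

The boundary map ∂_2: C_2 → C_1 sends each 2-simplex [p,q,r] to [q,r] − [p,r] + [p,q]. For instance
  ∂[v_1,v_5,v_6] = [v_5,v_6] − [v_1,v_6] + [v_1,v_5],
  ∂[v_3,v_4,v_6] = [v_4,v_6] − [v_3,v_6] + [v_3,v_4].
The 18×12 boundary matrix has rank 12 and Smith normal form diag(1,1,1,1,1,1,1,1,1,1,1,2).

Reading off H_k = ker ∂_k / im ∂_{k+1}:

  H_0: rank C_0 − rank ∂_1 = 7 − 6 = 1, and the invariant factors of ∂_1 are all 1, so H_0 = Z.
  H_1: rank ker ∂_1 − rank ∂_2 = (18 − 6) − 12 = 0, and ∂_2 has invariant factor 2 > 1, so H_1 = Z/2.
  H_2: rank ker ∂_2 − rank ∂_3 = (12 − 12) − 0 = 0, and there is no ∂_3, so H_2 = 0.

As a check, the Euler characteristic is 7 − 18 + 12 = 1, which agrees with 1 − 0 + 0 = 1.
(K is a triangulation of the real projective plane RP^2.)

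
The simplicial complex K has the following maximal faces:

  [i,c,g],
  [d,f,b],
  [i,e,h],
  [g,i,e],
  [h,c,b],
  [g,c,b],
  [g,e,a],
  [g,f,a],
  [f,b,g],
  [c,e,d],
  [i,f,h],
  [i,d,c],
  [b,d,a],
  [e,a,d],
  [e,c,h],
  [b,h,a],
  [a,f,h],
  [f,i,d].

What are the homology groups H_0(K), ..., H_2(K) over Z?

H_0 = Z,  H_1 = Z ⊕ Z/2,  H_2 = 0.

K has 9 vertices, 27 edges, 18 triangles.
rank ∂_0 = 0, rank ∂_1 = 8 ⇒ b_0 = 9 − 0 − 8 = 1; all invariant factors of ∂_1 are 1 so no torsion. So H_0 ≅ Z.
rank ∂_1 = 8, rank ∂_2 = 18 ⇒ b_1 = 27 − 8 − 18 = 1; ∂_2 has invariant factor(s) [2] giving torsion. So H_1 ≅ Z ⊕ Z/2.
rank ∂_2 = 18, rank ∂_3 = 0 ⇒ b_2 = 18 − 18 − 0 = 0. So H_2 ≅ 0.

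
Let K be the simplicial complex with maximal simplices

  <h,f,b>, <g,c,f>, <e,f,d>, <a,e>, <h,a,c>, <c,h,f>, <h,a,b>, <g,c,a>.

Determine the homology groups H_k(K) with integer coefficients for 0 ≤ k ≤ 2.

We work with the vertex ordering a < b < c < d < e < f < g < h. The simplices of K, each written with vertices in increasing order, are:

  0-simplices (8): a, b, c, d, e, f, g, h
  1-simplices (15): ab, ac, ae, ag, ah, bf, bh, cf, cg, ch, de, df, ef, fg, fh
  2-simplices (7): abh, acg, ach, bfh, cfg, cfh, def

Hence C_0 ≅ Z^8, C_1 ≅ Z^15, C_2 ≅ Z^7.

The boundary map ∂_1: C_1 → C_0 sends each edge [p,q] (with p < q) to q − p. For instance
  ∂bf = f − b.
As a 8×15 matrix over Z this has rank 7, with invariant factors (1,1,1,1,1,1,1).

∂_2: C_2 → C_1 acts by ∂[p,q,r] = [q,r] − [p,r] + [p,q]. For instance
  ∂cfg = fg − cg + cf,
  ∂abh = bh − ah + ab.
The 15×7 boundary matrix has rank 7 and Smith normal form diag(1,1,1,1,1,1,1).

From H_k ≅ ker(∂_k) / im(∂_{k+1}) we obtain:

  H_0: rank C_0 − rank ∂_1 = 8 − 7 = 1, and the invariant factors of ∂_1 are all 1, so H_0 ≅ Z.
  H_1: rank ker ∂_1 − rank ∂_2 = (15 − 7) − 7 = 1, and the invariant factors of ∂_2 are all 1, so H_1 ≅ Z.
  H_2: rank ker ∂_2 − rank ∂_3 = (7 − 7) − 0 = 0, and there is no ∂_3, so H_2 ≅ 0.

As a check, the Euler characteristic is 8 − 15 + 7 = 0, which agrees with 1 − 1 + 0 = 0.

H_0 = Z,  H_1 = Z,  H_2 = 0.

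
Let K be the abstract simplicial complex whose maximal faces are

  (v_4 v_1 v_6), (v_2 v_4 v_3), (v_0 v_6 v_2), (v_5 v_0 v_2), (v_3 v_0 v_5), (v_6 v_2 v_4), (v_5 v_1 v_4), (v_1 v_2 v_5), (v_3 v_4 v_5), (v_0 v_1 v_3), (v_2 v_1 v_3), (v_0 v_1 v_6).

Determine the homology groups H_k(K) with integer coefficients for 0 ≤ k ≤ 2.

H_0 = Z,  H_1 = Z/2,  H_2 = 0.

K has 7 vertices, 18 edges, 12 triangles.
rank ∂_0 = 0, rank ∂_1 = 6 ⇒ b_0 = 7 − 0 − 6 = 1; all invariant factors of ∂_1 are 1 so no torsion. So H_0 ≅ Z.
rank ∂_1 = 6, rank ∂_2 = 12 ⇒ b_1 = 18 − 6 − 12 = 0; ∂_2 has invariant factor(s) [2] giving torsion. So H_1 ≅ Z/2.
rank ∂_2 = 12, rank ∂_3 = 0 ⇒ b_2 = 12 − 12 − 0 = 0. So H_2 ≅ 0.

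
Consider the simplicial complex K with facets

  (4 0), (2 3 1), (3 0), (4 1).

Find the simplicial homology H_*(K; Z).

We work with the vertex ordering 0 < 1 < 2 < 3 < 4. The simplices of K, each written with vertices in increasing order, are:

  0-simplices (5): [0], [1], [2], [3], [4]
  1-simplices (6): [0,3], [0,4], [1,2], [1,3], [1,4], [2,3]
  2-simplices (1): [1,2,3]

so the chain groups are C_0 ≅ Z^5, C_1 ≅ Z^6, C_2 ≅ Z^1.

The boundary map ∂_1: C_1 → C_0 is given by ∂[p,q] = [q] − [p]. For instance
  ∂[1,2] = [2] − [1].
As a 5×6 matrix over Z this has rank 4, with invariant factors (1,1,1,1).

Boundary ∂_2: C_2 → C_1 maps a triangle to the signed sum of its edges. For instance
  ∂[1,2,3] = [2,3] − [1,3] + [1,2].
The 6×1 boundary matrix has rank 1 and Smith normal form diag(1).

Computing H_k = (kernel of ∂_k) / (image of ∂_{k+1}):

  H_0: rank C_0 − rank ∂_1 = 5 − 4 = 1, and the invariant factors of ∂_1 are all 1, so H_0 = Z.
  H_1: rank ker ∂_1 − rank ∂_2 = (6 − 4) − 1 = 1, and the invariant factors of ∂_2 are all 1, so H_1 = Z.
  H_2: rank ker ∂_2 − rank ∂_3 = (1 − 1) − 0 = 0, and there is no ∂_3, so H_2 = 0.

H_0 ≅ Z,  H_1 ≅ Z,  H_2 = 0.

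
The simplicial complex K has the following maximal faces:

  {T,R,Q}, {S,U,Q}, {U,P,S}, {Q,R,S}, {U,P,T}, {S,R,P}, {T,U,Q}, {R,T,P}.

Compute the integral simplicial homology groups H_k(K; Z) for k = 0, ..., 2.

H_0 ≅ Z,  H_1 = 0,  H_2 ≅ Z.

Fix the vertex order P < Q < R < S < T < U and write every simplex with vertices in increasing order. Then dim K = 2 and the simplices of K are:

  0-simplices (6): P, Q, R, S, T, U
  1-simplices (12): PR, PS, PT, PU, QR, QS, QT, QU, RS, RT, SU, TU
  2-simplices (8): PRS, PRT, PSU, PTU, QRS, QRT, QSU, QTU

Hence C_0 ≅ Z^6, C_1 ≅ Z^12, C_2 ≅ Z^8.

∂_1: C_1 → C_0 is given by ∂[p,q] = [q] − [p]. For instance
  ∂RS = S − R.
This gives a 6×12 integer matrix of rank 5; reducing to Smith normal form yields diagonal entries (1,1,1,1,1).

Boundary ∂_2: C_2 → C_1 sends each 2-simplex [p,q,r] to [q,r] − [p,r] + [p,q]. For instance
  ∂PSU = SU − PU + PS,
  ∂PRS = RS − PS + PR.
This gives a 12×8 integer matrix of rank 7; reducing to Smith normal form yields diagonal entries (1,1,1,1,1,1,1).

Computing H_k = (kernel of ∂_k) / (image of ∂_{k+1}):

  H_0: rank C_0 − rank ∂_1 = 6 − 5 = 1, and the invariant factors of ∂_1 are all 1, so H_0 ≅ Z.
  H_1: rank ker ∂_1 − rank ∂_2 = (12 − 5) − 7 = 0, and the invariant factors of ∂_2 are all 1, so H_1 ≅ 0.
  H_2: rank ker ∂_2 − rank ∂_3 = (8 − 7) − 0 = 1, and there is no ∂_3, so H_2 ≅ Z.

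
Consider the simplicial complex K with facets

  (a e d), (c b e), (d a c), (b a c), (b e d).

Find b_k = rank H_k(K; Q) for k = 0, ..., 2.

Fix the vertex order a < b < c < d < e and write every simplex with vertices in increasing order. Then dim K = 2 and the simplices of K are:

  0-simplices (5): a, b, c, d, e
  1-simplices (10): ab, ac, ad, ae, bc, bd, be, cd, ce, de
  2-simplices (5): abc, acd, ade, bce, bde

Hence C_0 ≅ Z^5, C_1 ≅ Z^10, C_2 ≅ Z^5.

Boundary ∂_1: C_1 → C_0 sends each edge [p,q] (with p < q) to q − p.
The 5×10 boundary matrix has rank 4 and Smith normal form diag(1,1,1,1).

∂_2: C_2 → C_1 acts by ∂[p,q,r] = [q,r] − [p,r] + [p,q]. For instance
  ∂abc = bc − ac + ab,
  ∂bce = ce − be + bc.
This gives a 10×5 integer matrix of rank 5; reducing to Smith normal form yields diagonal entries (1,1,1,1,1).

Now H_k = ker ∂_k / im ∂_{k+1}, so:

  H_0: rank C_0 − rank ∂_1 = 5 − 4 = 1, and the invariant factors of ∂_1 are all 1, so H_0 = Z.
  H_1: rank ker ∂_1 − rank ∂_2 = (10 − 4) − 5 = 1, and the invariant factors of ∂_2 are all 1, so H_1 = Z.
  H_2: rank ker ∂_2 − rank ∂_3 = (5 − 5) − 0 = 0, and there is no ∂_3, so H_2 = 0.

Hence the Betti numbers are b_0 = 1, b_1 = 1, b_2 = 0.

b_0 = 1, b_1 = 1, b_2 = 0.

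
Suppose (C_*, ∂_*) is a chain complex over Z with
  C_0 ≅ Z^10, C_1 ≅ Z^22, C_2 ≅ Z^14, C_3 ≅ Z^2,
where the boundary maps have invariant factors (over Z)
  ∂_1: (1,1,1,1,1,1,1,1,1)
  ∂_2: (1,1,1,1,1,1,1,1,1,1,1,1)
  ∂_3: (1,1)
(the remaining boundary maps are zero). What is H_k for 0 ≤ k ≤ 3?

H_0: b_0 = 10 − 0 − 9 = 1; torsion from ∂_1 factors > 1: none. So H_0 ≅ Z.
H_1: b_1 = 22 − 9 − 12 = 1; torsion from ∂_2 factors > 1: none. So H_1 ≅ Z.
H_2: b_2 = 14 − 12 − 2 = 0; torsion from ∂_3 factors > 1: none. So H_2 ≅ 0.
H_3: b_3 = 2 − 2 − 0 = 0; torsion from ∂_4 factors > 1: none. So H_3 ≅ 0.

H_0 ≅ Z,  H_1 ≅ Z,  H_2 = 0,  H_3 = 0.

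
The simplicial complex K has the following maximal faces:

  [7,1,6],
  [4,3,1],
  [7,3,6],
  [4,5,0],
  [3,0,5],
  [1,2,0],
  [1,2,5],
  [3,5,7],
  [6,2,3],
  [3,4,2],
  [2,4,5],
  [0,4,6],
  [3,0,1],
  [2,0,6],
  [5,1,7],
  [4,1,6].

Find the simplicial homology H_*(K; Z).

H_0 = Z,  H_1 = Z^2,  H_2 = Z.

Order the vertices as 0 < 1 < 2 < 3 < 4 < 5 < 6 < 7. Listing each simplex with vertices in this order, K has dimension 2 with simplices:

  0-simplices (8): [0], [1], [2], [3], [4], [5], [6], [7]
  1-simplices (24): (24 of them)
  2-simplices (16): [0,1,2], [0,1,3], [0,2,6], [0,3,5], [0,4,5], [0,4,6], [1,2,5], [1,3,4], [1,4,6], [1,5,7], [1,6,7], [2,3,4], [2,3,6], [2,4,5], [3,5,7], [3,6,7]

Hence C_0 ≅ Z^8, C_1 ≅ Z^24, C_2 ≅ Z^16.

∂_1: C_1 → C_0 sends each edge [p,q] (with p < q) to q − p. For instance
  ∂[3,6] = [6] − [3].
The 8×24 boundary matrix has rank 7 and Smith normal form diag(1,1,1,1,1,1,1).

The boundary map ∂_2: C_2 → C_1 maps a triangle to the signed sum of its edges. For instance
  ∂[0,3,5] = [3,5] − [0,5] + [0,3],
  ∂[1,3,4] = [3,4] − [1,4] + [1,3].
As a 24×16 matrix over Z this has rank 15, with invariant factors (1,1,1,1,1,1,1,1,1,1,1,1,1,1,1).

Computing H_k = (kernel of ∂_k) / (image of ∂_{k+1}):

  H_0: rank C_0 − rank ∂_1 = 8 − 7 = 1, and the invariant factors of ∂_1 are all 1, so H_0 ≅ Z.
  H_1: rank ker ∂_1 − rank ∂_2 = (24 − 7) − 15 = 2, and the invariant factors of ∂_2 are all 1, so H_1 ≅ Z^2.
  H_2: rank ker ∂_2 − rank ∂_3 = (16 − 15) − 0 = 1, and there is no ∂_3, so H_2 ≅ Z.

(K is a triangulation of the torus T^2.)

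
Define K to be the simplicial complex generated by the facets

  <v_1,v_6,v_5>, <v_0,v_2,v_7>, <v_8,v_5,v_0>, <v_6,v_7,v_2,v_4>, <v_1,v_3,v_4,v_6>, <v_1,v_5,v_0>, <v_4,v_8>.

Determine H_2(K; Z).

H_2 = 0.

K has 9 vertices, 20 edges, 12 triangles, 2 3-simplices.
rank ∂_2 = 10, rank ∂_3 = 2 ⇒ b_2 = 12 − 10 − 2 = 0; all invariant factors of ∂_3 are 1 so no torsion. So H_2 = 0.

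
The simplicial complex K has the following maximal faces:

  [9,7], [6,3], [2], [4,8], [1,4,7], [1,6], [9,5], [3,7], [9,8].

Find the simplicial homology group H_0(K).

K has 9 vertices, 10 edges, 1 triangle.
rank ∂_0 = 0, rank ∂_1 = 7 ⇒ b_0 = 9 − 0 − 7 = 2; all invariant factors of ∂_1 are 1 so no torsion. So H_0 ≅ Z^2.

H_0 = Z^2.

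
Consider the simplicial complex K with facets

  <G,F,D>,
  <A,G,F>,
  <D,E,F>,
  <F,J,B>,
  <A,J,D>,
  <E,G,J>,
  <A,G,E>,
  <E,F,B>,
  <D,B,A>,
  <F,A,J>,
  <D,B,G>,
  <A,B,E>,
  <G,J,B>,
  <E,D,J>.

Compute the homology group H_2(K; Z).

Take the total order A < B < D < E < F < G < J on the vertex set. Then K (dimension 2) consists of the simplices:

  0-simplices (7): A, B, D, E, F, G, J
  1-simplices (21): AB, AD, AE, AF, AG, AJ, BD, BE, BF, BG, BJ, DE, DF, DG, DJ, EF, EG, EJ, FG, FJ, GJ
  2-simplices (14): ABD, ABE, ADJ, AEG, AFG, AFJ, BDG, BEF, BFJ, BGJ, DEF, DEJ, DFG, EGJ

giving chain groups C_0 ≅ Z^7, C_1 ≅ Z^21, C_2 ≅ Z^14.

Boundary ∂_1: C_1 → C_0 is given by ∂[p,q] = [q] − [p]. For instance
  ∂DG = G − D.
The resulting 7×21 matrix has rank 6, and its Smith normal form has invariant factors (1,1,1,1,1,1).

Boundary ∂_2: C_2 → C_1 sends each 2-simplex [p,q,r] to [q,r] − [p,r] + [p,q]. For instance
  ∂DEJ = EJ − DJ + DE,
  ∂ABE = BE − AE + AB.
As a 21×14 matrix over Z this has rank 13, with invariant factors (1,1,1,1,1,1,1,1,1,1,1,1,1).

Now H_k = ker ∂_k / im ∂_{k+1}, so:

  H_2: rank ker ∂_2 − rank ∂_3 = (14 − 13) − 0 = 1, and there is no ∂_3, so H_2 = Z.

H_2 ≅ Z.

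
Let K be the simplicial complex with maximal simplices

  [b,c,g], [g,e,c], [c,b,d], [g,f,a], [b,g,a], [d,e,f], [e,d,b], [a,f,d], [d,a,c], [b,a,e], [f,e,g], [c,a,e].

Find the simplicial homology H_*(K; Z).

H_0 ≅ Z,  H_1 ≅ Z/2,  H_2 = 0.

Order the vertices as a < b < c < d < e < f < g. Listing each simplex with vertices in this order, K has dimension 2 with simplices:

  0-simplices (7): a, b, c, d, e, f, g
  1-simplices (18): ab, ac, ad, ae, af, ag, bc, bd, be, bg, cd, ce, cg, de, df, ef, eg, fg
  2-simplices (12): abe, abg, acd, ace, adf, afg, bcd, bcg, bde, ceg, def, efg

Hence C_0 ≅ Z^7, C_1 ≅ Z^18, C_2 ≅ Z^12.

∂_1: C_1 → C_0 is given by ∂[p,q] = [q] − [p].
The 7×18 boundary matrix has rank 6 and Smith normal form diag(1,1,1,1,1,1).

∂_2: C_2 → C_1 maps a triangle to the signed sum of its edges. For instance
  ∂acd = cd − ad + ac,
  ∂ace = ce − ae + ac.
This gives a 18×12 integer matrix of rank 12; reducing to Smith normal form yields diagonal entries (1,1,1,1,1,1,1,1,1,1,1,2).

Now H_k = ker ∂_k / im ∂_{k+1}, so:

  H_0: rank C_0 − rank ∂_1 = 7 − 6 = 1, and the invariant factors of ∂_1 are all 1, so H_0 ≅ Z.
  H_1: rank ker ∂_1 − rank ∂_2 = (18 − 6) − 12 = 0, and ∂_2 has invariant factor 2 > 1, so H_1 ≅ Z/2.
  H_2: rank ker ∂_2 − rank ∂_3 = (12 − 12) − 0 = 0, and there is no ∂_3, so H_2 ≅ 0.

As a check, the Euler characteristic is 7 − 18 + 12 = 1, which agrees with 1 − 0 + 0 = 1.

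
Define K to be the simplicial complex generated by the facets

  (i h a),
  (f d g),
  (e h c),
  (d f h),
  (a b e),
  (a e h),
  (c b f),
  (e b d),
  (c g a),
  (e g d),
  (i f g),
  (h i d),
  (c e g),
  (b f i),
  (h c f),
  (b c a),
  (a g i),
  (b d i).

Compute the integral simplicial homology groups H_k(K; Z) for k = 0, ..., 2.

H_0 ≅ Z,  H_1 ≅ Z ⊕ Z_2,  H_2 = 0.

K has 9 vertices, 27 edges, 18 triangles.
rank ∂_0 = 0, rank ∂_1 = 8 ⇒ b_0 = 9 − 0 − 8 = 1; all invariant factors of ∂_1 are 1 so no torsion. So H_0 ≅ Z.
rank ∂_1 = 8, rank ∂_2 = 18 ⇒ b_1 = 27 − 8 − 18 = 1; ∂_2 has invariant factor(s) [2] giving torsion. So H_1 ≅ Z ⊕ Z_2.
rank ∂_2 = 18, rank ∂_3 = 0 ⇒ b_2 = 18 − 18 − 0 = 0. So H_2 ≅ 0.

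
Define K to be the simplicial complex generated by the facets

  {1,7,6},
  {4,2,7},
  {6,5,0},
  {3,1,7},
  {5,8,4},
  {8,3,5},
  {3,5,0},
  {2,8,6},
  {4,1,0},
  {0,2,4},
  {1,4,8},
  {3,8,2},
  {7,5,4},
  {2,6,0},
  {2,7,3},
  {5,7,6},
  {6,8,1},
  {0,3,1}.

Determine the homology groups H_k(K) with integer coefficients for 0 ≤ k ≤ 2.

Fix the vertex order 0 < 1 < 2 < 3 < 4 < 5 < 6 < 7 < 8 and write every simplex with vertices in increasing order. Then dim K = 2 and the simplices of K are:

  0-simplices (9): [0], [1], [2], [3], [4], [5], [6], [7], [8]
  1-simplices (27): (27 of them)
  2-simplices (18): [0,1,3], [0,1,4], [0,2,4], [0,2,6], [0,3,5], [0,5,6], [1,3,7], [1,4,8], [1,6,7], [1,6,8], [2,3,7], [2,3,8], [2,4,7], [2,6,8], [3,5,8], [4,5,7], [4,5,8], [5,6,7]

so the chain groups are C_0 ≅ Z^9, C_1 ≅ Z^27, C_2 ≅ Z^18.

∂_1: C_1 → C_0 is given by ∂[p,q] = [q] − [p].
As a 9×27 matrix over Z this has rank 8, with invariant factors (1,1,1,1,1,1,1,1).

The boundary map ∂_2: C_2 → C_1 sends each 2-simplex [p,q,r] to [q,r] − [p,r] + [p,q]. For instance
  ∂[0,3,5] = [3,5] − [0,5] + [0,3],
  ∂[5,6,7] = [6,7] − [5,7] + [5,6].
The 27×18 boundary matrix has rank 17 and Smith normal form diag(1,1,1,1,1,1,1,1,1,1,1,1,1,1,1,1,1).

Computing H_k = (kernel of ∂_k) / (image of ∂_{k+1}):

  H_0: rank C_0 − rank ∂_1 = 9 − 8 = 1, and the invariant factors of ∂_1 are all 1, so H_0 ≅ Z.
  H_1: rank ker ∂_1 − rank ∂_2 = (27 − 8) − 17 = 2, and the invariant factors of ∂_2 are all 1, so H_1 ≅ Z^2.
  H_2: rank ker ∂_2 − rank ∂_3 = (18 − 17) − 0 = 1, and there is no ∂_3, so H_2 ≅ Z.

(K is a triangulation of the torus T^2.)

H_0 ≅ Z,  H_1 ≅ Z^2,  H_2 ≅ Z.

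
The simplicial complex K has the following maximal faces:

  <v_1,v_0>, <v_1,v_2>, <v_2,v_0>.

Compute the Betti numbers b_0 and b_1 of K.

b_0 = 1, b_1 = 1.

Take the total order v_0 < v_1 < v_2 on the vertex set. Then K (dimension 1) consists of the simplices:

  0-simplices (3): [v_0], [v_1], [v_2]
  1-simplices (3): [v_0,v_1], [v_0,v_2], [v_1,v_2]

Hence C_0 ≅ Z^3, C_1 ≅ Z^3.

Boundary ∂_1: C_1 → C_0 maps an edge to its endpoints' difference, ∂[p,q] = q − p.
The 3×3 boundary matrix has rank 2 and Smith normal form diag(1,1).

From H_k ≅ ker(∂_k) / im(∂_{k+1}) we obtain:

  H_0: rank C_0 − rank ∂_1 = 3 − 2 = 1, and the invariant factors of ∂_1 are all 1, so H_0 ≅ Z.
  H_1: rank ker ∂_1 − rank ∂_2 = (3 − 2) − 0 = 1, and there is no ∂_2, so H_1 ≅ Z.

As a check, the Euler characteristic is 3 − 3 = 0, which agrees with 1 − 1 = 0.
(K is a triangulation of the circle S^1.)

Hence the Betti numbers are b_0 = 1, b_1 = 1.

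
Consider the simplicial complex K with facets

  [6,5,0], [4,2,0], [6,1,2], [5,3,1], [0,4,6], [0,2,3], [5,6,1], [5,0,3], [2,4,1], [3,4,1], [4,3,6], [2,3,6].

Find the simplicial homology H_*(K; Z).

H_0 = Z,  H_1 = Z/2,  H_2 = 0.

K has 7 vertices, 18 edges, 12 triangles.
rank ∂_0 = 0, rank ∂_1 = 6 ⇒ b_0 = 7 − 0 − 6 = 1; all invariant factors of ∂_1 are 1 so no torsion. So H_0 = Z.
rank ∂_1 = 6, rank ∂_2 = 12 ⇒ b_1 = 18 − 6 − 12 = 0; ∂_2 has invariant factor(s) [2] giving torsion. So H_1 = Z/2.
rank ∂_2 = 12, rank ∂_3 = 0 ⇒ b_2 = 12 − 12 − 0 = 0. So H_2 = 0.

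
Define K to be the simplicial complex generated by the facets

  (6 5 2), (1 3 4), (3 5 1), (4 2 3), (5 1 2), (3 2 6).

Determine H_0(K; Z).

H_0 = Z.

Take the total order 1 < 2 < 3 < 4 < 5 < 6 on the vertex set. Then K (dimension 2) consists of the simplices:

  0-simplices (6): [1], [2], [3], [4], [5], [6]
  1-simplices (12): [1,2], [1,3], [1,4], [1,5], [2,3], [2,4], [2,5], [2,6], [3,4], [3,5], [3,6], [5,6]
  2-simplices (6): [1,2,5], [1,3,4], [1,3,5], [2,3,4], [2,3,6], [2,5,6]

Hence C_0 ≅ Z^6, C_1 ≅ Z^12, C_2 ≅ Z^6.

The boundary map ∂_1: C_1 → C_0 is given by ∂[p,q] = [q] − [p]. For instance
  ∂[1,2] = [2] − [1].
As a 6×12 matrix over Z this has rank 5, with invariant factors (1,1,1,1,1).

∂_2: C_2 → C_1 sends each 2-simplex [p,q,r] to [q,r] − [p,r] + [p,q]. For instance
  ∂[1,3,4] = [3,4] − [1,4] + [1,3],
  ∂[1,3,5] = [3,5] − [1,5] + [1,3].
As a 12×6 matrix over Z this has rank 6, with invariant factors (1,1,1,1,1,1).

From H_k ≅ ker(∂_k) / im(∂_{k+1}) we obtain:

  H_0: rank C_0 − rank ∂_1 = 6 − 5 = 1, and the invariant factors of ∂_1 are all 1, so H_0 ≅ Z.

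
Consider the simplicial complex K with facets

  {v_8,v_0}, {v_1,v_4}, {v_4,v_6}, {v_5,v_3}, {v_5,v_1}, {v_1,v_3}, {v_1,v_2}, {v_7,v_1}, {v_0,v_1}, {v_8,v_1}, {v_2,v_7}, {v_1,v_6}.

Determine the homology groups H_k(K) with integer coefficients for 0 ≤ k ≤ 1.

Fix the vertex order v_0 < v_1 < v_2 < v_3 < v_4 < v_5 < v_6 < v_7 < v_8 and write every simplex with vertices in increasing order. Then dim K = 1 and the simplices of K are:

  0-simplices (9): [v_0], [v_1], [v_2], [v_3], [v_4], [v_5], [v_6], [v_7], [v_8]
  1-simplices (12): [v_0,v_1], [v_0,v_8], [v_1,v_2], [v_1,v_3], [v_1,v_4], [v_1,v_5], [v_1,v_6], [v_1,v_7], [v_1,v_8], [v_2,v_7], [v_3,v_5], [v_4,v_6]

giving chain groups C_0 ≅ Z^9, C_1 ≅ Z^12.

∂_1: C_1 → C_0 is given by ∂[p,q] = [q] − [p].
The resulting 9×12 matrix has rank 8, and its Smith normal form has invariant factors (1,1,1,1,1,1,1,1).

Reading off H_k = ker ∂_k / im ∂_{k+1}:

  H_0: rank C_0 − rank ∂_1 = 9 − 8 = 1, and the invariant factors of ∂_1 are all 1, so H_0 = Z.
  H_1: rank ker ∂_1 − rank ∂_2 = (12 − 8) − 0 = 4, and there is no ∂_2, so H_1 = Z^4.

As a check, the Euler characteristic is 9 − 12 = -3, which agrees with 1 − 4 = -3.

H_0 = Z,  H_1 = Z^4.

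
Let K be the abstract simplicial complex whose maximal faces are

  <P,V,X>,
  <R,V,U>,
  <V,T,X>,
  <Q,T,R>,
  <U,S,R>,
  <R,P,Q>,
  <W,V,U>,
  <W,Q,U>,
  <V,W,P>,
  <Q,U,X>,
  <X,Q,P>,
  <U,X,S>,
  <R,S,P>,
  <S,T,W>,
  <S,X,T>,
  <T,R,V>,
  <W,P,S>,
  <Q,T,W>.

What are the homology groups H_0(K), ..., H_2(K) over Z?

H_0 = Z,  H_1 = Z^2,  H_2 = Z.

Take the total order P < Q < R < S < T < U < V < W < X on the vertex set. Then K (dimension 2) consists of the simplices:

  0-simplices (9): P, Q, R, S, T, U, V, W, X
  1-simplices (27): PQ, PR, PS, PV, PW, PX, QR, QT, QU, QW, QX, RS, RT, RU, RV, ST, SU, SW, SX, TV, TW, TX, UV, UW, UX, VW, VX
  2-simplices (18): PQR, PQX, PRS, PSW, PVW, PVX, QRT, QTW, QUW, QUX, RSU, RTV, RUV, STW, STX, SUX, TVX, UVW

giving chain groups C_0 ≅ Z^9, C_1 ≅ Z^27, C_2 ≅ Z^18.

The boundary map ∂_1: C_1 → C_0 is given by ∂[p,q] = [q] − [p].
The resulting 9×27 matrix has rank 8, and its Smith normal form has invariant factors (1,1,1,1,1,1,1,1).

∂_2: C_2 → C_1 sends each 2-simplex [p,q,r] to [q,r] − [p,r] + [p,q]. For instance
  ∂QUW = UW − QW + QU,
  ∂PRS = RS − PS + PR.
This gives a 27×18 integer matrix of rank 17; reducing to Smith normal form yields diagonal entries (1,1,1,1,1,1,1,1,1,1,1,1,1,1,1,1,1).

From H_k ≅ ker(∂_k) / im(∂_{k+1}) we obtain:

  H_0: rank C_0 − rank ∂_1 = 9 − 8 = 1, and the invariant factors of ∂_1 are all 1, so H_0 = Z.
  H_1: rank ker ∂_1 − rank ∂_2 = (27 − 8) − 17 = 2, and the invariant factors of ∂_2 are all 1, so H_1 = Z^2.
  H_2: rank ker ∂_2 − rank ∂_3 = (18 − 17) − 0 = 1, and there is no ∂_3, so H_2 = Z.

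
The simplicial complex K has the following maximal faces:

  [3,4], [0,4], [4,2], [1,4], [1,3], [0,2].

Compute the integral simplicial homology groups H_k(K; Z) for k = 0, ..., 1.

H_0 ≅ Z,  H_1 ≅ Z^2.

K has 5 vertices, 6 edges.
rank ∂_0 = 0, rank ∂_1 = 4 ⇒ b_0 = 5 − 0 − 4 = 1; all invariant factors of ∂_1 are 1 so no torsion. So H_0 = Z.
rank ∂_1 = 4, rank ∂_2 = 0 ⇒ b_1 = 6 − 4 − 0 = 2. So H_1 = Z^2.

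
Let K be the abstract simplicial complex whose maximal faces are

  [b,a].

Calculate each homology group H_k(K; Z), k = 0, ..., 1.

Take the total order a < b on the vertex set. Then K (dimension 1) consists of the simplices:

  0-simplices (2): a, b
  1-simplices (1): ab

Hence C_0 ≅ Z^2, C_1 ≅ Z^1.

∂_1: C_1 → C_0 is given by ∂[p,q] = [q] − [p]. For instance
  ∂ab = b − a.
The resulting 2×1 matrix has rank 1, and its Smith normal form has invariant factors (1).

Now H_k = ker ∂_k / im ∂_{k+1}, so:

  H_0: rank C_0 − rank ∂_1 = 2 − 1 = 1, and the invariant factors of ∂_1 are all 1, so H_0 = Z.
  H_1: rank ker ∂_1 − rank ∂_2 = (1 − 1) − 0 = 0, and there is no ∂_2, so H_1 = 0.

H_0 = Z,  H_1 = 0.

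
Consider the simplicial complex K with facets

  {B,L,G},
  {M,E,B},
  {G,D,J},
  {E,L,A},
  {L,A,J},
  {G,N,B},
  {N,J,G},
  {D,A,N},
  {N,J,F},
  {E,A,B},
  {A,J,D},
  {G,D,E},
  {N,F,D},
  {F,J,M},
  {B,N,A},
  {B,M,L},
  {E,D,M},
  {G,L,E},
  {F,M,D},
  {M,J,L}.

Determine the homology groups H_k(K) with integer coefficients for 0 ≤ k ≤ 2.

H_0 ≅ Z,  H_1 ≅ Z ⊕ Z/2,  H_2 = 0.

Order the vertices as A < B < D < E < F < G < J < L < M < N. Listing each simplex with vertices in this order, K has dimension 2 with simplices:

  0-simplices (10): A, B, D, E, F, G, J, L, M, N
  1-simplices (30): AB, AD, AE, AJ, AL, AN, BE, BG, BL, BM, BN, DE, DF, DG, DJ, DM, DN, EG, EL, EM, FJ, FM, FN, GJ, GL, GN, JL, JM, JN, LM
  2-simplices (20): ABE, ABN, ADJ, ADN, AEL, AJL, BEM, BGL, BGN, BLM, DEG, DEM, DFM, DFN, DGJ, EGL, FJM, FJN, GJN, JLM

so the chain groups are C_0 ≅ Z^10, C_1 ≅ Z^30, C_2 ≅ Z^20.

∂_1: C_1 → C_0 maps an edge to its endpoints' difference, ∂[p,q] = q − p. For instance
  ∂JN = N − J.
The 10×30 boundary matrix has rank 9 and Smith normal form diag(1,1,1,1,1,1,1,1,1).

The boundary map ∂_2: C_2 → C_1 acts by ∂[p,q,r] = [q,r] − [p,r] + [p,q]. For instance
  ∂DGJ = GJ − DJ + DG,
  ∂BLM = LM − BM + BL.
The 30×20 boundary matrix has rank 20 and Smith normal form diag(1,1,1,1,1,1,1,1,1,1,1,1,1,1,1,1,1,1,1,2).

Now H_k = ker ∂_k / im ∂_{k+1}, so:

  H_0: rank C_0 − rank ∂_1 = 10 − 9 = 1, and the invariant factors of ∂_1 are all 1, so H_0 = Z.
  H_1: rank ker ∂_1 − rank ∂_2 = (30 − 9) − 20 = 1, and ∂_2 has invariant factor 2 > 1, so H_1 = Z ⊕ Z/2.
  H_2: rank ker ∂_2 − rank ∂_3 = (20 − 20) − 0 = 0, and there is no ∂_3, so H_2 = 0.

As a check, the Euler characteristic is 10 − 30 + 20 = 0, which agrees with 1 − 1 + 0 = 0.
(K is a triangulation of the Klein bottle.)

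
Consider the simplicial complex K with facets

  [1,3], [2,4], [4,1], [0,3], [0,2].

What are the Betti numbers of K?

We work with the vertex ordering 0 < 1 < 2 < 3 < 4. The simplices of K, each written with vertices in increasing order, are:

  0-simplices (5): [0], [1], [2], [3], [4]
  1-simplices (5): [0,2], [0,3], [1,3], [1,4], [2,4]

Hence C_0 ≅ Z^5, C_1 ≅ Z^5.

The boundary map ∂_1: C_1 → C_0 maps an edge to its endpoints' difference, ∂[p,q] = q − p.
As a 5×5 matrix over Z this has rank 4, with invariant factors (1,1,1,1).

Now H_k = ker ∂_k / im ∂_{k+1}, so:

  H_0: rank C_0 − rank ∂_1 = 5 − 4 = 1, and the invariant factors of ∂_1 are all 1, so H_0 ≅ Z.
  H_1: rank ker ∂_1 − rank ∂_2 = (5 − 4) − 0 = 1, and there is no ∂_2, so H_1 ≅ Z.

Hence the Betti numbers are b_0 = 1, b_1 = 1.

b_0 = 1, b_1 = 1.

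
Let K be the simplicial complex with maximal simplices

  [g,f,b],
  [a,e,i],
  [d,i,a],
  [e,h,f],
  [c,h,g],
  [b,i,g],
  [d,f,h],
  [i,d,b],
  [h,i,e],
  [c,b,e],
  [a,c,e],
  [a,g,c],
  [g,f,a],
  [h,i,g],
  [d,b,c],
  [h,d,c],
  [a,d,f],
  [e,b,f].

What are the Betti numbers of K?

K has 9 vertices, 27 edges, 18 triangles.
rank ∂_0 = 0, rank ∂_1 = 8 ⇒ b_0 = 9 − 0 − 8 = 1; all invariant factors of ∂_1 are 1 so no torsion. So H_0 = Z.
rank ∂_1 = 8, rank ∂_2 = 17 ⇒ b_1 = 27 − 8 − 17 = 2; all invariant factors of ∂_2 are 1 so no torsion. So H_1 = Z^2.
rank ∂_2 = 17, rank ∂_3 = 0 ⇒ b_2 = 18 − 17 − 0 = 1. So H_2 = Z.

b_0 = 1, b_1 = 2, b_2 = 1.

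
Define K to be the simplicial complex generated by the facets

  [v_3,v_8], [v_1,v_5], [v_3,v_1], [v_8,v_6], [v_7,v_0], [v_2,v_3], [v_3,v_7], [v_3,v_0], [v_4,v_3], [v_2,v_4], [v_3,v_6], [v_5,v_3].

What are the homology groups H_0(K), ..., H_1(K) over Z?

H_0 = Z,  H_1 = Z^4.

Order the vertices as v_0 < v_1 < v_2 < v_3 < v_4 < v_5 < v_6 < v_7 < v_8. Listing each simplex with vertices in this order, K has dimension 1 with simplices:

  0-simplices (9): [v_0], [v_1], [v_2], [v_3], [v_4], [v_5], [v_6], [v_7], [v_8]
  1-simplices (12): [v_0,v_3], [v_0,v_7], [v_1,v_3], [v_1,v_5], [v_2,v_3], [v_2,v_4], [v_3,v_4], [v_3,v_5], [v_3,v_6], [v_3,v_7], [v_3,v_8], [v_6,v_8]

so the chain groups are C_0 ≅ Z^9, C_1 ≅ Z^12.

∂_1: C_1 → C_0 is given by ∂[p,q] = [q] − [p]. For instance
  ∂[v_3,v_6] = [v_6] − [v_3].
The 9×12 boundary matrix has rank 8 and Smith normal form diag(1,1,1,1,1,1,1,1).

Computing H_k = (kernel of ∂_k) / (image of ∂_{k+1}):

  H_0: rank C_0 − rank ∂_1 = 9 − 8 = 1, and the invariant factors of ∂_1 are all 1, so H_0 = Z.
  H_1: rank ker ∂_1 − rank ∂_2 = (12 − 8) − 0 = 4, and there is no ∂_2, so H_1 = Z^4.

As a check, the Euler characteristic is 9 − 12 = -3, which agrees with 1 − 4 = -3.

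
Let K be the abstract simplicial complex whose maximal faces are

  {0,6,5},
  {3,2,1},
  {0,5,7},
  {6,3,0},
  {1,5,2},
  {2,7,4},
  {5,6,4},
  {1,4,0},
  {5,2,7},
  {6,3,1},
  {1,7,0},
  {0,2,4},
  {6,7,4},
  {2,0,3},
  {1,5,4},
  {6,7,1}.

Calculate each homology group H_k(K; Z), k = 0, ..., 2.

Take the total order 0 < 1 < 2 < 3 < 4 < 5 < 6 < 7 on the vertex set. Then K (dimension 2) consists of the simplices:

  0-simplices (8): [0], [1], [2], [3], [4], [5], [6], [7]
  1-simplices (24): (24 of them)
  2-simplices (16): [0,1,4], [0,1,7], [0,2,3], [0,2,4], [0,3,6], [0,5,6], [0,5,7], [1,2,3], [1,2,5], [1,3,6], [1,4,5], [1,6,7], [2,4,7], [2,5,7], [4,5,6], [4,6,7]

Hence C_0 ≅ Z^8, C_1 ≅ Z^24, C_2 ≅ Z^16.

The boundary map ∂_1: C_1 → C_0 maps an edge to its endpoints' difference, ∂[p,q] = q − p.
The 8×24 boundary matrix has rank 7 and Smith normal form diag(1,1,1,1,1,1,1).

The boundary map ∂_2: C_2 → C_1 sends each 2-simplex [p,q,r] to [q,r] − [p,r] + [p,q]. For instance
  ∂[1,6,7] = [6,7] − [1,7] + [1,6],
  ∂[0,5,6] = [5,6] − [0,6] + [0,5].
The 24×16 boundary matrix has rank 15 and Smith normal form diag(1,1,1,1,1,1,1,1,1,1,1,1,1,1,1).

Reading off H_k = ker ∂_k / im ∂_{k+1}:

  H_0: rank C_0 − rank ∂_1 = 8 − 7 = 1, and the invariant factors of ∂_1 are all 1, so H_0 = Z.
  H_1: rank ker ∂_1 − rank ∂_2 = (24 − 7) − 15 = 2, and the invariant factors of ∂_2 are all 1, so H_1 = Z^2.
  H_2: rank ker ∂_2 − rank ∂_3 = (16 − 15) − 0 = 1, and there is no ∂_3, so H_2 = Z.

(K is a triangulation of the torus T^2.)

H_0 = Z,  H_1 = Z^2,  H_2 = Z.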